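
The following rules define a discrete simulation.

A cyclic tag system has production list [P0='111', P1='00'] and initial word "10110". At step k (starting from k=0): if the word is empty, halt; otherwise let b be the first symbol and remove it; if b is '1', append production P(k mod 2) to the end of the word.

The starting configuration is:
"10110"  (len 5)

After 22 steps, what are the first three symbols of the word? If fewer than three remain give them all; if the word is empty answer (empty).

k=0  "10110"  (len 5)
k=1  "0110111"  (len 7)
k=2  "110111"  (len 6)
k=3  "10111111"  (len 8)
k=4  "011111100"  (len 9)
k=5  "11111100"  (len 8)
k=6  "111110000"  (len 9)
k=7  "11110000111"  (len 11)
k=8  "111000011100"  (len 12)
k=9  "11000011100111"  (len 14)
k=10  "100001110011100"  (len 15)
k=11  "00001110011100111"  (len 17)
k=12  "0001110011100111"  (len 16)
k=13  "001110011100111"  (len 15)
k=14  "01110011100111"  (len 14)
k=15  "1110011100111"  (len 13)
k=16  "11001110011100"  (len 14)
k=17  "1001110011100111"  (len 16)
k=18  "00111001110011100"  (len 17)
k=19  "0111001110011100"  (len 16)
k=20  "111001110011100"  (len 15)
k=21  "11001110011100111"  (len 17)
k=22  "100111001110011100"  (len 18)

100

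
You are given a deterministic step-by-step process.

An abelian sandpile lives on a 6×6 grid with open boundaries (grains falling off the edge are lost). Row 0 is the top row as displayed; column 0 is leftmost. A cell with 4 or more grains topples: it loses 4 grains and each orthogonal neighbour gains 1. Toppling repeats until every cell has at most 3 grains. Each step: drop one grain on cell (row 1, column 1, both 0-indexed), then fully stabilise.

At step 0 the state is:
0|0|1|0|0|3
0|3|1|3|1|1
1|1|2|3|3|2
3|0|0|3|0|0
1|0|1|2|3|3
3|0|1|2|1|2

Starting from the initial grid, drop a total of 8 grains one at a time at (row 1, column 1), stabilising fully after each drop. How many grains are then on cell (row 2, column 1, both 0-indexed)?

3

0) 0|0|1|0|0|3
0|3|1|3|1|1
1|1|2|3|3|2
3|0|0|3|0|0
1|0|1|2|3|3
3|0|1|2|1|2
1) 0|1|1|0|0|3
1|0|2|3|1|1
1|2|2|3|3|2
3|0|0|3|0|0
1|0|1|2|3|3
3|0|1|2|1|2
2) 0|1|1|0|0|3
1|1|2|3|1|1
1|2|2|3|3|2
3|0|0|3|0|0
1|0|1|2|3|3
3|0|1|2|1|2
3) 0|1|1|0|0|3
1|2|2|3|1|1
1|2|2|3|3|2
3|0|0|3|0|0
1|0|1|2|3|3
3|0|1|2|1|2
4) 0|1|1|0|0|3
1|3|2|3|1|1
1|2|2|3|3|2
3|0|0|3|0|0
1|0|1|2|3|3
3|0|1|2|1|2
5) 0|2|1|0|0|3
2|0|3|3|1|1
1|3|2|3|3|2
3|0|0|3|0|0
1|0|1|2|3|3
3|0|1|2|1|2
6) 0|2|1|0|0|3
2|1|3|3|1|1
1|3|2|3|3|2
3|0|0|3|0|0
1|0|1|2|3|3
3|0|1|2|1|2
7) 0|2|1|0|0|3
2|2|3|3|1|1
1|3|2|3|3|2
3|0|0|3|0|0
1|0|1|2|3|3
3|0|1|2|1|2
8) 0|2|1|0|0|3
2|3|3|3|1|1
1|3|2|3|3|2
3|0|0|3|0|0
1|0|1|2|3|3
3|0|1|2|1|2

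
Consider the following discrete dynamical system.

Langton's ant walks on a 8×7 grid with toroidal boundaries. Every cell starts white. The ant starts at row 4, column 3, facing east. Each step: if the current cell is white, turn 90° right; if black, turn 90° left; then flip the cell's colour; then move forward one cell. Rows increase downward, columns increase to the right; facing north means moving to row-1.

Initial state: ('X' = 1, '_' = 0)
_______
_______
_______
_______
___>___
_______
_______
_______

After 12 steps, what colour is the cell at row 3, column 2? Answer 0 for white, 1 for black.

t=0: _______
_______
_______
_______
___>___
_______
_______
_______
t=1: _______
_______
_______
_______
___X___
___v___
_______
_______
t=2: _______
_______
_______
_______
___X___
__<X___
_______
_______
t=3: _______
_______
_______
_______
__^X___
__XX___
_______
_______
t=4: _______
_______
_______
_______
__X>___
__XX___
_______
_______
t=5: _______
_______
_______
___^___
__X____
__XX___
_______
_______
t=6: _______
_______
_______
___X>__
__X____
__XX___
_______
_______
t=7: _______
_______
_______
___XX__
__X_v__
__XX___
_______
_______
t=8: _______
_______
_______
___XX__
__X<X__
__XX___
_______
_______
t=9: _______
_______
_______
___^X__
__XXX__
__XX___
_______
_______
t=10: _______
_______
_______
__<_X__
__XXX__
__XX___
_______
_______
t=11: _______
_______
__^____
__X_X__
__XXX__
__XX___
_______
_______
t=12: _______
_______
__X>___
__X_X__
__XXX__
__XX___
_______
_______

1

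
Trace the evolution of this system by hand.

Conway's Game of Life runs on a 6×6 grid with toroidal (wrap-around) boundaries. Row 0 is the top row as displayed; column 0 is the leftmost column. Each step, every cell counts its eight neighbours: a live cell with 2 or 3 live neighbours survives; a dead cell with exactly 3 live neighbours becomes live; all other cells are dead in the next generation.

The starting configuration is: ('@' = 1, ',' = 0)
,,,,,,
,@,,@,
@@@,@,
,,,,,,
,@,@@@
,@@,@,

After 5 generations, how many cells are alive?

3

step 0: ,,,,,,
,@,,@,
@@@,@,
,,,,,,
,@,@@@
,@@,@,
step 1: ,@@@,,
@@@@,@
@@@@,@
,,,,,,
@@,@@@
@@@,@@
step 2: ,,,,,,
,,,,,@
,,,@,@
,,,,,,
,,,@,,
,,,,,,
step 3: ,,,,,,
,,,,@,
,,,,@,
,,,,@,
,,,,,,
,,,,,,
step 4: ,,,,,,
,,,,,,
,,,@@@
,,,,,,
,,,,,,
,,,,,,
step 5: ,,,,,,
,,,,@,
,,,,@,
,,,,@,
,,,,,,
,,,,,,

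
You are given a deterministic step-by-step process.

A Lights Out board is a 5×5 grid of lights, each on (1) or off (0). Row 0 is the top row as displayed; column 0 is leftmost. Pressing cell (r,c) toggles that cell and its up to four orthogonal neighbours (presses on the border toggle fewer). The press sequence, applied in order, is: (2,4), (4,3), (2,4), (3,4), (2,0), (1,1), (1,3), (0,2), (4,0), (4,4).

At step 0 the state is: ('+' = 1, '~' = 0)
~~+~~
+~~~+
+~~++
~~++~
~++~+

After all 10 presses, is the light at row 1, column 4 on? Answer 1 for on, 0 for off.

0

0) ~~+~~
+~~~+
+~~++
~~++~
~++~+
1) ~~+~~
+~~~~
+~~~~
~~+++
~++~+
2) ~~+~~
+~~~~
+~~~~
~~+~+
~+~+~
3) ~~+~~
+~~~+
+~~++
~~+~~
~+~+~
4) ~~+~~
+~~~+
+~~+~
~~+++
~+~++
5) ~~+~~
~~~~+
~+~+~
+~+++
~+~++
6) ~++~~
+++~+
~~~+~
+~+++
~+~++
7) ~+++~
++~+~
~~~~~
+~+++
~+~++
8) ~~~~~
++++~
~~~~~
+~+++
~+~++
9) ~~~~~
++++~
~~~~~
~~+++
+~~++
10) ~~~~~
++++~
~~~~~
~~++~
+~~~~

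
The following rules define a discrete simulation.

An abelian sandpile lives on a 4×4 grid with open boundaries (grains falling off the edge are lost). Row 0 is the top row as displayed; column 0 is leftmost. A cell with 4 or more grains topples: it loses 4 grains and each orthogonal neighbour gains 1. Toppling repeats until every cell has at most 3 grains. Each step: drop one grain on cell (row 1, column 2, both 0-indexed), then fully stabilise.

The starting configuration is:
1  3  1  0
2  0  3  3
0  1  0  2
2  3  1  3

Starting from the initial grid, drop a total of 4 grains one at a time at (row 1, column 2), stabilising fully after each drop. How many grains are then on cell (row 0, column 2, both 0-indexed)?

3

step 0: 1  3  1  0
2  0  3  3
0  1  0  2
2  3  1  3
step 1: 1  3  2  1
2  1  1  0
0  1  1  3
2  3  1  3
step 2: 1  3  2  1
2  1  2  0
0  1  1  3
2  3  1  3
step 3: 1  3  2  1
2  1  3  0
0  1  1  3
2  3  1  3
step 4: 1  3  3  1
2  2  0  1
0  1  2  3
2  3  1  3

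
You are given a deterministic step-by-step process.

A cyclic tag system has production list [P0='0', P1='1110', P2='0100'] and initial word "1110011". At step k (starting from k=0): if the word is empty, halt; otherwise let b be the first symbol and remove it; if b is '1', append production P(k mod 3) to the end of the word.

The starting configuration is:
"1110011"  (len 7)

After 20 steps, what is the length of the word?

18

gen 0: "1110011"  (len 7)
gen 1: "1100110"  (len 7)
gen 2: "1001101110"  (len 10)
gen 3: "0011011100100"  (len 13)
gen 4: "011011100100"  (len 12)
gen 5: "11011100100"  (len 11)
gen 6: "10111001000100"  (len 14)
gen 7: "01110010001000"  (len 14)
gen 8: "1110010001000"  (len 13)
gen 9: "1100100010000100"  (len 16)
gen 10: "1001000100001000"  (len 16)
gen 11: "0010001000010001110"  (len 19)
gen 12: "010001000010001110"  (len 18)
gen 13: "10001000010001110"  (len 17)
gen 14: "00010000100011101110"  (len 20)
gen 15: "0010000100011101110"  (len 19)
gen 16: "010000100011101110"  (len 18)
gen 17: "10000100011101110"  (len 17)
gen 18: "00001000111011100100"  (len 20)
gen 19: "0001000111011100100"  (len 19)
gen 20: "001000111011100100"  (len 18)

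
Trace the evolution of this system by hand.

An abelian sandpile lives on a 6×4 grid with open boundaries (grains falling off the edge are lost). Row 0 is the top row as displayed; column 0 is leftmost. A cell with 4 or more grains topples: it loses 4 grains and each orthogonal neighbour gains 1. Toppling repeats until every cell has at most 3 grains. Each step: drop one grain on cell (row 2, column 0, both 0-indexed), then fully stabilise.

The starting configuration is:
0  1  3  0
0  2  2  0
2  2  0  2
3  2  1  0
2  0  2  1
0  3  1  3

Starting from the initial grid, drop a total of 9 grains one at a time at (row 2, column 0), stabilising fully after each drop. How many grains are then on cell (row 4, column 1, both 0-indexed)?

1

t=0: 0  1  3  0
0  2  2  0
2  2  0  2
3  2  1  0
2  0  2  1
0  3  1  3
t=1: 0  1  3  0
0  2  2  0
3  2  0  2
3  2  1  0
2  0  2  1
0  3  1  3
t=2: 0  1  3  0
1  2  2  0
1  3  0  2
0  3  1  0
3  0  2  1
0  3  1  3
t=3: 0  1  3  0
1  2  2  0
2  3  0  2
0  3  1  0
3  0  2  1
0  3  1  3
t=4: 0  1  3  0
1  2  2  0
3  3  0  2
0  3  1  0
3  0  2  1
0  3  1  3
t=5: 0  1  3  0
2  3  2  0
1  1  1  2
2  0  2  0
3  1  2  1
0  3  1  3
t=6: 0  1  3  0
2  3  2  0
2  1  1  2
2  0  2  0
3  1  2  1
0  3  1  3
t=7: 0  1  3  0
2  3  2  0
3  1  1  2
2  0  2  0
3  1  2  1
0  3  1  3
t=8: 0  1  3  0
3  3  2  0
0  2  1  2
3  0  2  0
3  1  2  1
0  3  1  3
t=9: 0  1  3  0
3  3  2  0
1  2  1  2
3  0  2  0
3  1  2  1
0  3  1  3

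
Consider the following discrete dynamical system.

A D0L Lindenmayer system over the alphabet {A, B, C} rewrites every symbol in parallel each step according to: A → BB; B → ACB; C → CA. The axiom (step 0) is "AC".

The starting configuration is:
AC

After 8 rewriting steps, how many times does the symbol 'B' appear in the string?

t=0: AC
t=1: BBCA
t=2: ACBACBCABB
t=3: BBCAACBBBCAACBCABBACBACB
t=4: ACBACBCABBBBCAACBACBACBCABBBBCAACBCABBACBACBBBCAACBBBCAACB
t=5: BBCAACBBBCAACBCABBACBACBACBACBCABBBBCAACBBBCAACBBBCAACBCAB…CABBACBACBBBCAACBBBCAACBACBACBCABBBBCAACBACBACBCABBBBCAACB  (len 140)
t=6: ACBACBCABBBBCAACBACBACBCABBBBCAACBCABBACBACBBBCAACBBBCAACB…ACBACBCABBBBCAACBBBCAACBBBCAACBCABBACBACBACBACBCABBBBCAACB  (len 338)
t=7: BBCAACBBBCAACBCABBACBACBACBACBCABBBBCAACBBBCAACBBBCAACBCAB…ACBBBCAACBBBCAACBBBCAACBBBCAACBCABBACBACBACBACBCABBBBCAACB  (len 816)
t=8: ACBACBCABBBBCAACBACBACBCABBBBCAACBCABBACBACBBBCAACBBBCAACB…ACBBBCAACBBBCAACBBBCAACBBBCAACBCABBACBACBACBACBCABBBBCAACB  (len 1970)

816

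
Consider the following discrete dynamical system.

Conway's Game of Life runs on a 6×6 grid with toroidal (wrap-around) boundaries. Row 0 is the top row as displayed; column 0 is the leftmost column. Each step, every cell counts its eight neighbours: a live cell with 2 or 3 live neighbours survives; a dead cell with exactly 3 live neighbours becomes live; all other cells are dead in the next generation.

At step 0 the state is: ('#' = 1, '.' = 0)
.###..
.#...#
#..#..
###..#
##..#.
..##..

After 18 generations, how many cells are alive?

[0] .###..
.#...#
#..#..
###..#
##..#.
..##..
[1] ##.##.
.#.##.
....#.
..###.
....#.
#...#.
[2] ##....
##....
.....#
....##
....#.
##..#.
[3] ..#...
.#...#
....##
....##
#..##.
##....
[4] ..#...
#...##
......
#.....
##.##.
####.#
[5] ..#...
.....#
#.....
##...#
...##.
.....#
[6] ......
......
.#....
##..##
....#.
...##.
[7] ......
......
.#...#
##..##
#.....
...##.
[8] ......
......
.#..##
.#..#.
##.#..
......
[9] ......
......
#...##
.#.##.
###...
......
[10] ......
.....#
#..###
...##.
####..
.#....
[11] ......
#....#
#..#..
......
##.##.
##....
[12] .#...#
#....#
#....#
######
###..#
###..#
[13] ..#.#.
.#..#.
..##..
...#..
......
....#.
[14] ....##
.#..#.
..###.
..##..
......
...#..
[15] ...###
..#...
.#..#.
..#.#.
..##..
....#.
[16] ...###
..#..#
.##...
.##.#.
..#.#.
..#..#
[17] #.##.#
###..#
#.....
......
..#.##
..#..#
[18] ...#..
..###.
#....#
.....#
...###
..#...

11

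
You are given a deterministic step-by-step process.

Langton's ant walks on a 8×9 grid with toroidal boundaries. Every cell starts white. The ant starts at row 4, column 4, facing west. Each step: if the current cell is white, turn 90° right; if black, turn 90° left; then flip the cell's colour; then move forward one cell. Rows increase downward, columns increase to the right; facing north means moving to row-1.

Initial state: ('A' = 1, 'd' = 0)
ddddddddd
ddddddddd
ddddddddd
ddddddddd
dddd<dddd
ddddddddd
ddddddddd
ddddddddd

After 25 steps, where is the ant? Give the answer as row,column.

5,6

0) ddddddddd
ddddddddd
ddddddddd
ddddddddd
dddd<dddd
ddddddddd
ddddddddd
ddddddddd
1) ddddddddd
ddddddddd
ddddddddd
dddd^dddd
ddddAdddd
ddddddddd
ddddddddd
ddddddddd
2) ddddddddd
ddddddddd
ddddddddd
ddddA>ddd
ddddAdddd
ddddddddd
ddddddddd
ddddddddd
3) ddddddddd
ddddddddd
ddddddddd
ddddAAddd
ddddAvddd
ddddddddd
ddddddddd
ddddddddd
4) ddddddddd
ddddddddd
ddddddddd
ddddAAddd
dddd<Addd
ddddddddd
ddddddddd
ddddddddd
5) ddddddddd
ddddddddd
ddddddddd
ddddAAddd
dddddAddd
ddddvdddd
ddddddddd
ddddddddd
6) ddddddddd
ddddddddd
ddddddddd
ddddAAddd
dddddAddd
ddd<Adddd
ddddddddd
ddddddddd
7) ddddddddd
ddddddddd
ddddddddd
ddddAAddd
ddd^dAddd
dddAAdddd
ddddddddd
ddddddddd
8) ddddddddd
ddddddddd
ddddddddd
ddddAAddd
dddA>Addd
dddAAdddd
ddddddddd
ddddddddd
9) ddddddddd
ddddddddd
ddddddddd
ddddAAddd
dddAAAddd
dddAvdddd
ddddddddd
ddddddddd
10) ddddddddd
ddddddddd
ddddddddd
ddddAAddd
dddAAAddd
dddAd>ddd
ddddddddd
ddddddddd
11) ddddddddd
ddddddddd
ddddddddd
ddddAAddd
dddAAAddd
dddAdAddd
dddddvddd
ddddddddd
12) ddddddddd
ddddddddd
ddddddddd
ddddAAddd
dddAAAddd
dddAdAddd
dddd<Addd
ddddddddd
13) ddddddddd
ddddddddd
ddddddddd
ddddAAddd
dddAAAddd
dddA^Addd
ddddAAddd
ddddddddd
14) ddddddddd
ddddddddd
ddddddddd
ddddAAddd
dddAAAddd
dddAA>ddd
ddddAAddd
ddddddddd
15) ddddddddd
ddddddddd
ddddddddd
ddddAAddd
dddAA^ddd
dddAAdddd
ddddAAddd
ddddddddd
16) ddddddddd
ddddddddd
ddddddddd
ddddAAddd
dddA<dddd
dddAAdddd
ddddAAddd
ddddddddd
17) ddddddddd
ddddddddd
ddddddddd
ddddAAddd
dddAddddd
dddAvdddd
ddddAAddd
ddddddddd
18) ddddddddd
ddddddddd
ddddddddd
ddddAAddd
dddAddddd
dddAd>ddd
ddddAAddd
ddddddddd
19) ddddddddd
ddddddddd
ddddddddd
ddddAAddd
dddAddddd
dddAdAddd
ddddAvddd
ddddddddd
20) ddddddddd
ddddddddd
ddddddddd
ddddAAddd
dddAddddd
dddAdAddd
ddddAd>dd
ddddddddd
21) ddddddddd
ddddddddd
ddddddddd
ddddAAddd
dddAddddd
dddAdAddd
ddddAdAdd
ddddddvdd
22) ddddddddd
ddddddddd
ddddddddd
ddddAAddd
dddAddddd
dddAdAddd
ddddAdAdd
ddddd<Add
23) ddddddddd
ddddddddd
ddddddddd
ddddAAddd
dddAddddd
dddAdAddd
ddddA^Add
dddddAAdd
24) ddddddddd
ddddddddd
ddddddddd
ddddAAddd
dddAddddd
dddAdAddd
ddddAA>dd
dddddAAdd
25) ddddddddd
ddddddddd
ddddddddd
ddddAAddd
dddAddddd
dddAdA^dd
ddddAAddd
dddddAAdd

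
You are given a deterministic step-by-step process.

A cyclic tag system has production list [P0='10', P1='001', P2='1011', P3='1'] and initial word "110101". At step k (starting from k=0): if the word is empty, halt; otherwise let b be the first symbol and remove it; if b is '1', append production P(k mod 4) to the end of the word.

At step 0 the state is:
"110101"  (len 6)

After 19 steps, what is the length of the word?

0) "110101"  (len 6)
1) "1010110"  (len 7)
2) "010110001"  (len 9)
3) "10110001"  (len 8)
4) "01100011"  (len 8)
5) "1100011"  (len 7)
6) "100011001"  (len 9)
7) "000110011011"  (len 12)
8) "00110011011"  (len 11)
9) "0110011011"  (len 10)
10) "110011011"  (len 9)
11) "100110111011"  (len 12)
12) "001101110111"  (len 12)
13) "01101110111"  (len 11)
14) "1101110111"  (len 10)
15) "1011101111011"  (len 13)
16) "0111011110111"  (len 13)
17) "111011110111"  (len 12)
18) "11011110111001"  (len 14)
19) "10111101110011011"  (len 17)

17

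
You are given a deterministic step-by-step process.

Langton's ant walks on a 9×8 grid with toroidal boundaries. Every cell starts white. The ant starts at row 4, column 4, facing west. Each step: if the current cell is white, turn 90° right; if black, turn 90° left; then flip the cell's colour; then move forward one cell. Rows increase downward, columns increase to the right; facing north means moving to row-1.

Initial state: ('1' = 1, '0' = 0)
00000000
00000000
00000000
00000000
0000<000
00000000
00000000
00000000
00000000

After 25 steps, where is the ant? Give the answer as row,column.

5,6

t=0: 00000000
00000000
00000000
00000000
0000<000
00000000
00000000
00000000
00000000
t=1: 00000000
00000000
00000000
0000^000
00001000
00000000
00000000
00000000
00000000
t=2: 00000000
00000000
00000000
00001>00
00001000
00000000
00000000
00000000
00000000
t=3: 00000000
00000000
00000000
00001100
00001v00
00000000
00000000
00000000
00000000
t=4: 00000000
00000000
00000000
00001100
0000<100
00000000
00000000
00000000
00000000
t=5: 00000000
00000000
00000000
00001100
00000100
0000v000
00000000
00000000
00000000
t=6: 00000000
00000000
00000000
00001100
00000100
000<1000
00000000
00000000
00000000
t=7: 00000000
00000000
00000000
00001100
000^0100
00011000
00000000
00000000
00000000
t=8: 00000000
00000000
00000000
00001100
0001>100
00011000
00000000
00000000
00000000
t=9: 00000000
00000000
00000000
00001100
00011100
0001v000
00000000
00000000
00000000
t=10: 00000000
00000000
00000000
00001100
00011100
00010>00
00000000
00000000
00000000
t=11: 00000000
00000000
00000000
00001100
00011100
00010100
00000v00
00000000
00000000
t=12: 00000000
00000000
00000000
00001100
00011100
00010100
0000<100
00000000
00000000
t=13: 00000000
00000000
00000000
00001100
00011100
0001^100
00001100
00000000
00000000
t=14: 00000000
00000000
00000000
00001100
00011100
00011>00
00001100
00000000
00000000
t=15: 00000000
00000000
00000000
00001100
00011^00
00011000
00001100
00000000
00000000
t=16: 00000000
00000000
00000000
00001100
0001<000
00011000
00001100
00000000
00000000
t=17: 00000000
00000000
00000000
00001100
00010000
0001v000
00001100
00000000
00000000
t=18: 00000000
00000000
00000000
00001100
00010000
00010>00
00001100
00000000
00000000
t=19: 00000000
00000000
00000000
00001100
00010000
00010100
00001v00
00000000
00000000
t=20: 00000000
00000000
00000000
00001100
00010000
00010100
000010>0
00000000
00000000
t=21: 00000000
00000000
00000000
00001100
00010000
00010100
00001010
000000v0
00000000
t=22: 00000000
00000000
00000000
00001100
00010000
00010100
00001010
00000<10
00000000
t=23: 00000000
00000000
00000000
00001100
00010000
00010100
00001^10
00000110
00000000
t=24: 00000000
00000000
00000000
00001100
00010000
00010100
000011>0
00000110
00000000
t=25: 00000000
00000000
00000000
00001100
00010000
000101^0
00001100
00000110
00000000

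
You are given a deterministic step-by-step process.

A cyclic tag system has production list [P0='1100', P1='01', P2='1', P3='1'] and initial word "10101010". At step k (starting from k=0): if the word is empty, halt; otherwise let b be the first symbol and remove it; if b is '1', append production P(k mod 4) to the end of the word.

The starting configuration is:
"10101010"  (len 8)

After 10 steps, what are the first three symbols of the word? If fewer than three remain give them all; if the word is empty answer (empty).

001

0) "10101010"  (len 8)
1) "01010101100"  (len 11)
2) "1010101100"  (len 10)
3) "0101011001"  (len 10)
4) "101011001"  (len 9)
5) "010110011100"  (len 12)
6) "10110011100"  (len 11)
7) "01100111001"  (len 11)
8) "1100111001"  (len 10)
9) "1001110011100"  (len 13)
10) "00111001110001"  (len 14)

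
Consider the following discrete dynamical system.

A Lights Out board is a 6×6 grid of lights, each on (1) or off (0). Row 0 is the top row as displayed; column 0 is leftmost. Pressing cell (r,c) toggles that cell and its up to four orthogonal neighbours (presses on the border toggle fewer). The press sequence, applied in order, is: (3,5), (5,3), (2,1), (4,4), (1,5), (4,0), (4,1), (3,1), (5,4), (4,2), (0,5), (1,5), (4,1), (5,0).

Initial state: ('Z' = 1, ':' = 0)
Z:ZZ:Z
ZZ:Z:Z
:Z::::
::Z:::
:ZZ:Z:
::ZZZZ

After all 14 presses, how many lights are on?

17

step 0: Z:ZZ:Z
ZZ:Z:Z
:Z::::
::Z:::
:ZZ:Z:
::ZZZZ
step 1: Z:ZZ:Z
ZZ:Z:Z
:Z:::Z
::Z:ZZ
:ZZ:ZZ
::ZZZZ
step 2: Z:ZZ:Z
ZZ:Z:Z
:Z:::Z
::Z:ZZ
:ZZZZZ
:::::Z
step 3: Z:ZZ:Z
Z::Z:Z
Z:Z::Z
:ZZ:ZZ
:ZZZZZ
:::::Z
step 4: Z:ZZ:Z
Z::Z:Z
Z:Z::Z
:ZZ::Z
:ZZ:::
::::ZZ
step 5: Z:ZZ::
Z::ZZ:
Z:Z:::
:ZZ::Z
:ZZ:::
::::ZZ
step 6: Z:ZZ::
Z::ZZ:
Z:Z:::
ZZZ::Z
Z:Z:::
Z:::ZZ
step 7: Z:ZZ::
Z::ZZ:
Z:Z:::
Z:Z::Z
:Z::::
ZZ::ZZ
step 8: Z:ZZ::
Z::ZZ:
ZZZ:::
:Z:::Z
::::::
ZZ::ZZ
step 9: Z:ZZ::
Z::ZZ:
ZZZ:::
:Z:::Z
::::Z:
ZZ:Z::
step 10: Z:ZZ::
Z::ZZ:
ZZZ:::
:ZZ::Z
:ZZZZ:
ZZZZ::
step 11: Z:ZZZZ
Z::ZZZ
ZZZ:::
:ZZ::Z
:ZZZZ:
ZZZZ::
step 12: Z:ZZZ:
Z::Z::
ZZZ::Z
:ZZ::Z
:ZZZZ:
ZZZZ::
step 13: Z:ZZZ:
Z::Z::
ZZZ::Z
::Z::Z
Z::ZZ:
Z:ZZ::
step 14: Z:ZZZ:
Z::Z::
ZZZ::Z
::Z::Z
:::ZZ:
:ZZZ::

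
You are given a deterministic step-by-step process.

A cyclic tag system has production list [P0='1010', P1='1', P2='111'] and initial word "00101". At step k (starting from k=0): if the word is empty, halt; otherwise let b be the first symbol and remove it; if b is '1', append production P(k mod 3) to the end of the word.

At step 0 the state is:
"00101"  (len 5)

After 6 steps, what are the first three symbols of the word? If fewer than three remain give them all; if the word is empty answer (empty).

k=0  "00101"  (len 5)
k=1  "0101"  (len 4)
k=2  "101"  (len 3)
k=3  "01111"  (len 5)
k=4  "1111"  (len 4)
k=5  "1111"  (len 4)
k=6  "111111"  (len 6)

111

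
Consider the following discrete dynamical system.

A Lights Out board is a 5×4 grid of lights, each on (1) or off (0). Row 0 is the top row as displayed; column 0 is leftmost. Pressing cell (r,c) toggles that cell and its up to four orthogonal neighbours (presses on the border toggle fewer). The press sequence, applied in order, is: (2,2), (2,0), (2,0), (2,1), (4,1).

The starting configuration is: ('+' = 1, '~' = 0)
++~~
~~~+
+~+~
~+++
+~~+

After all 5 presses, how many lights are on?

12

k=0  ++~~
~~~+
+~+~
~+++
+~~+
k=1  ++~~
~~++
++~+
~+~+
+~~+
k=2  ++~~
+~++
~~~+
++~+
+~~+
k=3  ++~~
~~++
++~+
~+~+
+~~+
k=4  ++~~
~+++
~~++
~~~+
+~~+
k=5  ++~~
~+++
~~++
~+~+
~+++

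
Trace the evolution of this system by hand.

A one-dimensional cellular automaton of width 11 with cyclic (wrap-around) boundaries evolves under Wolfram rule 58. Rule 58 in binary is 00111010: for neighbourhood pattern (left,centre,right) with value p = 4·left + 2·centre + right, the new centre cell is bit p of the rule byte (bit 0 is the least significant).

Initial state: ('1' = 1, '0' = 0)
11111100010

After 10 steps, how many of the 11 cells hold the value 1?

6

gen 0: 11111100010
gen 1: 10000010101
gen 2: 01000101011
gen 3: 10101010110
gen 4: 01010101101
gen 5: 10101011010
gen 6: 01010110101
gen 7: 10101101010
gen 8: 01011010101
gen 9: 10110101010
gen 10: 01101010101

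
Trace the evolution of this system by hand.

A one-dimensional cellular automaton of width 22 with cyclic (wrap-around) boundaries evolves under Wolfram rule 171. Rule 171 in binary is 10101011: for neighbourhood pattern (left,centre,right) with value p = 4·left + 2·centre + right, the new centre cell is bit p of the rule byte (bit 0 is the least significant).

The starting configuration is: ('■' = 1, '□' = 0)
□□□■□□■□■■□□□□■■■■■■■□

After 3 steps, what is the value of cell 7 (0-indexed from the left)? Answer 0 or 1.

k=0  □□□■□□■□■■□□□□■■■■■■■□
k=1  ■■■□□■□■■□□■■■■■■■■■□□
k=2  ■■□□■□■■□□■■■■■■■■■□□■
k=3  ■□□■□■■□□■■■■■■■■■□□■■

0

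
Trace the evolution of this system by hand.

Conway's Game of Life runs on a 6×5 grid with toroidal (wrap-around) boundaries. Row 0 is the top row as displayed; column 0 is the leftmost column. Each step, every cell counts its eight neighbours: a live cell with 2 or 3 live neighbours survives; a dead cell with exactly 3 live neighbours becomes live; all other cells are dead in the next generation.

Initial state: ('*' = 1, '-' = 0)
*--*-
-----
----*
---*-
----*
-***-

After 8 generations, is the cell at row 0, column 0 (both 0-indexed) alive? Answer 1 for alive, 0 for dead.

step 0: *--*-
-----
----*
---*-
----*
-***-
step 1: -*-**
----*
-----
---**
----*
****-
step 2: -*---
*--**
---**
---**
-*---
-*---
step 3: -**-*
*-**-
--*--
*-***
*-*--
***--
step 4: ----*
*---*
*----
*-*-*
-----
----*
step 5: ---**
*---*
---*-
**--*
*--**
-----
step 6: *--**
*----
-*-*-
-**--
-*-*-
*----
step 7: **---
****-
**---
**-*-
**---
****-
step 8: -----
-----
---*-
-----
---*-
-----

0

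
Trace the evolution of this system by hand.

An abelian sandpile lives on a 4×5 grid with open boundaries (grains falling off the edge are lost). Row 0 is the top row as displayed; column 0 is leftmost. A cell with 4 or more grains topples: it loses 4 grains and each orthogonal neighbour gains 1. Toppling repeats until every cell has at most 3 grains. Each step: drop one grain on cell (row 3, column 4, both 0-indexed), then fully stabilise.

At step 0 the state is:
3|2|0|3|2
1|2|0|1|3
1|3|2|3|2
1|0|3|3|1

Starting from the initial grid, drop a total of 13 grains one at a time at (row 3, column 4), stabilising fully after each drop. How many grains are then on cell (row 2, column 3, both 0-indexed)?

[0] 3|2|0|3|2
1|2|0|1|3
1|3|2|3|2
1|0|3|3|1
[1] 3|2|0|3|2
1|2|0|1|3
1|3|2|3|2
1|0|3|3|2
[2] 3|2|0|3|2
1|2|0|1|3
1|3|2|3|2
1|0|3|3|3
[3] 3|2|0|3|3
1|3|1|3|0
2|0|1|2|1
1|2|1|2|2
[4] 3|2|0|3|3
1|3|1|3|0
2|0|1|2|1
1|2|1|2|3
[5] 3|2|0|3|3
1|3|1|3|0
2|0|1|2|2
1|2|1|3|0
[6] 3|2|0|3|3
1|3|1|3|0
2|0|1|2|2
1|2|1|3|1
[7] 3|2|0|3|3
1|3|1|3|0
2|0|1|2|2
1|2|1|3|2
[8] 3|2|0|3|3
1|3|1|3|0
2|0|1|2|2
1|2|1|3|3
[9] 3|2|0|3|3
1|3|1|3|0
2|0|1|3|3
1|2|2|0|1
[10] 3|2|0|3|3
1|3|1|3|0
2|0|1|3|3
1|2|2|0|2
[11] 3|2|0|3|3
1|3|1|3|0
2|0|1|3|3
1|2|2|0|3
[12] 3|2|1|1|0
1|3|2|1|3
2|0|2|1|1
1|2|2|2|1
[13] 3|2|1|1|0
1|3|2|1|3
2|0|2|1|1
1|2|2|2|2

1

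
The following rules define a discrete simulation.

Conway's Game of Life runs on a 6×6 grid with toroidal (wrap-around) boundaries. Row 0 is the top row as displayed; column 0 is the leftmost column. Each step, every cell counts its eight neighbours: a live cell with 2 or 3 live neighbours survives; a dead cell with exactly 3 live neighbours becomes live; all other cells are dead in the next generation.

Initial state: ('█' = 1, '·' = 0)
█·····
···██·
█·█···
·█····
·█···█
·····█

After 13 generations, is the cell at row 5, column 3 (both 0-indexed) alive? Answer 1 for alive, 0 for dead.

0) █·····
···██·
█·█···
·█····
·█···█
·····█
1) ····██
·█·█·█
·███··
·██···
······
·····█
2) ·····█
·█·█·█
···██·
·█·█··
······
····██
3) ·····█
█·██·█
█··█··
··███·
····█·
····██
4) ···█··
████·█
█·····
··█·██
······
····██
5) ·█·█··
██████
······
·····█
···█··
····█·
6) ·█····
██·███
·███··
······
····█·
··███·
7) ·█····
···███
·█·█·█
··██··
····█·
··███·
8) ·····█
···█·█
█····█
··██··
····█·
··███·
9) ··█··█
·····█
█·██·█
···███
····█·
···███
10) █··█·█
·███·█
█·██··
█·█···
······
···█·█
11) ·█·█·█
·····█
█···██
··██··
······
█····█
12) ·····█
······
█··███
···███
······
█···██
13) █···██
█·····
█··█··
█··█··
█··█··
█···██

0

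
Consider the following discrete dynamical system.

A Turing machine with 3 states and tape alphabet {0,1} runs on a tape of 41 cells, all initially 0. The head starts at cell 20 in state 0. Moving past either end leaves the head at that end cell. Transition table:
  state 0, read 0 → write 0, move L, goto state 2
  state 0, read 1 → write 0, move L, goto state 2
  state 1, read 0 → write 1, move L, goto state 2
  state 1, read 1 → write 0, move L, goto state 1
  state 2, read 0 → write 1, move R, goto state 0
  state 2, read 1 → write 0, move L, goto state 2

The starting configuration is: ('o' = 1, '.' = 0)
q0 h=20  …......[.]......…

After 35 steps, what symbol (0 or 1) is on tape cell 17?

0

[0] q0 h=20  …......[.]......…
[1] q2 h=19  …......[.]......…
[2] q0 h=20  ….....o[.]......…
[3] q2 h=19  …......[o]......…
[4] q2 h=18  …......[.]......…
[5] q0 h=19  ….....o[.]......…
[6] q2 h=18  …......[o]......…
[7] q2 h=17  …......[.]......…
[8] q0 h=18  ….....o[.]......…
[9] q2 h=17  …......[o]......…
[10] q2 h=16  …......[.]......…
[11] q0 h=17  ….....o[.]......…
[12] q2 h=16  …......[o]......…
[13] q2 h=15  …......[.]......…
[14] q0 h=16  ….....o[.]......…
[15] q2 h=15  …......[o]......…
[16] q2 h=14  …......[.]......…
[17] q0 h=15  ….....o[.]......…
[18] q2 h=14  …......[o]......…
[19] q2 h=13  …......[.]......…
[20] q0 h=14  ….....o[.]......…
[21] q2 h=13  …......[o]......…
[22] q2 h=12  …......[.]......…
[23] q0 h=13  ….....o[.]......…
[24] q2 h=12  …......[o]......…
[25] q2 h=11  …......[.]......…
[26] q0 h=12  ….....o[.]......…
[27] q2 h=11  …......[o]......…
[28] q2 h=10  …......[.]......…
[29] q0 h=11  ….....o[.]......…
[30] q2 h=10  …......[o]......…
[31] q2 h= 9  …......[.]......…
[32] q0 h=10  ….....o[.]......…
[33] q2 h= 9  …......[o]......…
[34] q2 h= 8  …......[.]......…
[35] q0 h= 9  ….....o[.]......…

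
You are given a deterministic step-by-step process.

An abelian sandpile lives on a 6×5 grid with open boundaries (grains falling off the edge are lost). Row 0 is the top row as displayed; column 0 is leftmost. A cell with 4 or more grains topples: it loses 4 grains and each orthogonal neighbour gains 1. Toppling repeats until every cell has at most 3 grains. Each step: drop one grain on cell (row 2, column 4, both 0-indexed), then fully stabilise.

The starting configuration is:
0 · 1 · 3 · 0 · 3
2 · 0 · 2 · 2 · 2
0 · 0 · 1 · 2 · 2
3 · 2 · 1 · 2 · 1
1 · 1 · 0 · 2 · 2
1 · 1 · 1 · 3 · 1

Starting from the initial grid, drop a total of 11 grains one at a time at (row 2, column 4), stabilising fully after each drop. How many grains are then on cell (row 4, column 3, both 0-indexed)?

3

k=0  0 · 1 · 3 · 0 · 3
2 · 0 · 2 · 2 · 2
0 · 0 · 1 · 2 · 2
3 · 2 · 1 · 2 · 1
1 · 1 · 0 · 2 · 2
1 · 1 · 1 · 3 · 1
k=1  0 · 1 · 3 · 0 · 3
2 · 0 · 2 · 2 · 2
0 · 0 · 1 · 2 · 3
3 · 2 · 1 · 2 · 1
1 · 1 · 0 · 2 · 2
1 · 1 · 1 · 3 · 1
k=2  0 · 1 · 3 · 0 · 3
2 · 0 · 2 · 2 · 3
0 · 0 · 1 · 3 · 0
3 · 2 · 1 · 2 · 2
1 · 1 · 0 · 2 · 2
1 · 1 · 1 · 3 · 1
k=3  0 · 1 · 3 · 0 · 3
2 · 0 · 2 · 2 · 3
0 · 0 · 1 · 3 · 1
3 · 2 · 1 · 2 · 2
1 · 1 · 0 · 2 · 2
1 · 1 · 1 · 3 · 1
k=4  0 · 1 · 3 · 0 · 3
2 · 0 · 2 · 2 · 3
0 · 0 · 1 · 3 · 2
3 · 2 · 1 · 2 · 2
1 · 1 · 0 · 2 · 2
1 · 1 · 1 · 3 · 1
k=5  0 · 1 · 3 · 0 · 3
2 · 0 · 2 · 2 · 3
0 · 0 · 1 · 3 · 3
3 · 2 · 1 · 2 · 2
1 · 1 · 0 · 2 · 2
1 · 1 · 1 · 3 · 1
k=6  0 · 1 · 3 · 2 · 0
2 · 0 · 3 · 0 · 2
0 · 0 · 2 · 1 · 2
3 · 2 · 1 · 3 · 3
1 · 1 · 0 · 2 · 2
1 · 1 · 1 · 3 · 1
k=7  0 · 1 · 3 · 2 · 0
2 · 0 · 3 · 0 · 2
0 · 0 · 2 · 1 · 3
3 · 2 · 1 · 3 · 3
1 · 1 · 0 · 2 · 2
1 · 1 · 1 · 3 · 1
k=8  0 · 1 · 3 · 2 · 0
2 · 0 · 3 · 0 · 3
0 · 0 · 2 · 3 · 1
3 · 2 · 2 · 0 · 1
1 · 1 · 0 · 3 · 3
1 · 1 · 1 · 3 · 1
k=9  0 · 1 · 3 · 2 · 0
2 · 0 · 3 · 0 · 3
0 · 0 · 2 · 3 · 2
3 · 2 · 2 · 0 · 1
1 · 1 · 0 · 3 · 3
1 · 1 · 1 · 3 · 1
k=10  0 · 1 · 3 · 2 · 0
2 · 0 · 3 · 0 · 3
0 · 0 · 2 · 3 · 3
3 · 2 · 2 · 0 · 1
1 · 1 · 0 · 3 · 3
1 · 1 · 1 · 3 · 1
k=11  0 · 1 · 3 · 2 · 1
2 · 0 · 3 · 2 · 0
0 · 0 · 3 · 0 · 2
3 · 2 · 2 · 1 · 2
1 · 1 · 0 · 3 · 3
1 · 1 · 1 · 3 · 1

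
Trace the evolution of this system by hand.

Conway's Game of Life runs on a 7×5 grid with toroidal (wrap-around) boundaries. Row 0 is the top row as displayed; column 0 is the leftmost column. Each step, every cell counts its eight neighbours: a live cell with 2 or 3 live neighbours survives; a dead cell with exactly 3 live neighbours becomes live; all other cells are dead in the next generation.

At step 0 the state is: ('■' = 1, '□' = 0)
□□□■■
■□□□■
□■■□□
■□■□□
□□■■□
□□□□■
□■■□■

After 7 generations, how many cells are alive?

13

[0] □□□■■
■□□□■
□■■□□
■□■□□
□□■■□
□□□□■
□■■□■
[1] □■■□□
■■■□■
□□■■■
□□□□□
□■■■■
■■□□■
□□■□■
[2] □□□□■
□□□□■
□□■□■
■■□□□
□■■■■
□□□□□
□□■□■
[3] ■□□□■
■□□□■
□■□■■
□□□□□
□■■■■
■■□□■
□□□■□
[4] ■□□■□
□■□□□
□□□■■
□■□□□
□■■■■
□■□□□
□■□■□
[5] ■■□□■
■□■■□
■□■□□
□■□□□
□■□■□
□■□□■
■■□□■
[6] □□□□□
□□■■□
■□■■■
■■□□□
□■□□□
□■□■■
□□■■□
[7] □□□□□
□■■□□
■□□□□
□□□■□
□■□□■
■■□■■
□□■■■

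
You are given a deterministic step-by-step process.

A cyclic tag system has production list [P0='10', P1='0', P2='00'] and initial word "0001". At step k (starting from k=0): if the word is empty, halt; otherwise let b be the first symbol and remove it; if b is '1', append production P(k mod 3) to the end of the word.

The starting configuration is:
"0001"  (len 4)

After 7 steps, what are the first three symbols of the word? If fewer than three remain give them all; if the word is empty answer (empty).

(empty)

t=0: "0001"  (len 4)
t=1: "001"  (len 3)
t=2: "01"  (len 2)
t=3: "1"  (len 1)
t=4: "10"  (len 2)
t=5: "00"  (len 2)
t=6: "0"  (len 1)
t=7: (halted — word empty)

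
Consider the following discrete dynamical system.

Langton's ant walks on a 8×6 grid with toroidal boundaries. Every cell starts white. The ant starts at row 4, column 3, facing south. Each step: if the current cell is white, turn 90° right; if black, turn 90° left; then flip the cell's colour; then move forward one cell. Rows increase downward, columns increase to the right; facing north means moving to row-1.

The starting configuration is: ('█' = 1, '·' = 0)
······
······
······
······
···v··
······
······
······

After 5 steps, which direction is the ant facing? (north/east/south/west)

gen 0: ······
······
······
······
···v··
······
······
······
gen 1: ······
······
······
······
··<█··
······
······
······
gen 2: ······
······
······
··^···
··██··
······
······
······
gen 3: ······
······
······
··█>··
··██··
······
······
······
gen 4: ······
······
······
··██··
··█v··
······
······
······
gen 5: ······
······
······
··██··
··█·>·
······
······
······

east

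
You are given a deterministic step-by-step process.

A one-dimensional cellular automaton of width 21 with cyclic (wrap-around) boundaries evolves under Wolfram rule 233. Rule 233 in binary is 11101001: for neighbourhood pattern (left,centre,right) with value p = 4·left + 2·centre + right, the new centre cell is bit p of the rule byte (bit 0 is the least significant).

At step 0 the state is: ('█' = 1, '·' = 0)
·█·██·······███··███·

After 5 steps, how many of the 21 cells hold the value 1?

19

k=0  ·█·██·······███··███·
k=1  ··███·█████·███··███·
k=2  █·█████████████··███·
k=3  ·██████████████··████
k=4  ███████████████··████
k=5  ███████████████··████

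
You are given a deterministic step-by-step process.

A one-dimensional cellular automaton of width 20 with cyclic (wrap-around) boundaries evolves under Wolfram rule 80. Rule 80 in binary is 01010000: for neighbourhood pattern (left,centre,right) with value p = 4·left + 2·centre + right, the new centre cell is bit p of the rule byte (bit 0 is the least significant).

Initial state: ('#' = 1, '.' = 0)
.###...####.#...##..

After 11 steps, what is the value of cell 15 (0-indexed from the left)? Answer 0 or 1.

gen 0: .###...####.#...##..
gen 1: ...##.....#..#...##.
gen 2: ....##.....#..#...##
gen 3: #....##.....#..#...#
gen 4: ##....##.....#..#...
gen 5: .##....##.....#..#..
gen 6: ..##....##.....#..#.
gen 7: ...##....##.....#..#
gen 8: #...##....##.....#..
gen 9: .#...##....##.....#.
gen 10: ..#...##....##.....#
gen 11: #..#...##....##.....

0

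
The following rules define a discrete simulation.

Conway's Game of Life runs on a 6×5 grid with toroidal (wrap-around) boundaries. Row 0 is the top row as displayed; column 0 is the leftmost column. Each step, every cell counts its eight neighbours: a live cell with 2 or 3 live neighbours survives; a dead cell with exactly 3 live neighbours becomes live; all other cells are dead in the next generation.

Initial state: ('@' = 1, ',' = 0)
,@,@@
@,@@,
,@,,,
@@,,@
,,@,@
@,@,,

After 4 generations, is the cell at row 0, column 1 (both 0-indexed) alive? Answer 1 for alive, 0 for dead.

1

[0] ,@,@@
@,@@,
,@,,,
@@,,@
,,@,@
@,@,,
[1] ,,,,,
@,,@,
,,,@,
,@@@@
,,@,@
@,@,,
[2] ,@,,@
,,,,@
@@,,,
@@,,@
,,,,@
,@,@,
[3] ,,@@@
,@,,@
,@,,,
,@,,@
,@@@@
,,@@@
[4] ,@,,,
,@,,@
,@@,,
,@,,@
,@,,,
,,,,,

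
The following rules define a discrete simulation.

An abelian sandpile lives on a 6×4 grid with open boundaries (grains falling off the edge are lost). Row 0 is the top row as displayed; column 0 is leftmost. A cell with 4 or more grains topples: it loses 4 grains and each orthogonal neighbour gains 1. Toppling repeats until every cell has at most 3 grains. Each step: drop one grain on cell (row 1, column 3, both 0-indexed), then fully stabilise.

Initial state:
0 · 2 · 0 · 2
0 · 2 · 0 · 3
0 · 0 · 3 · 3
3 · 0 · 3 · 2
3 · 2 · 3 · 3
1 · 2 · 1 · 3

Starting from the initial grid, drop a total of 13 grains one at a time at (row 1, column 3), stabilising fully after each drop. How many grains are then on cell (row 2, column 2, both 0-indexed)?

3

0) 0 · 2 · 0 · 2
0 · 2 · 0 · 3
0 · 0 · 3 · 3
3 · 0 · 3 · 2
3 · 2 · 3 · 3
1 · 2 · 1 · 3
1) 0 · 2 · 0 · 3
0 · 2 · 2 · 1
0 · 1 · 1 · 2
3 · 1 · 2 · 1
3 · 3 · 1 · 2
1 · 2 · 3 · 0
2) 0 · 2 · 0 · 3
0 · 2 · 2 · 2
0 · 1 · 1 · 2
3 · 1 · 2 · 1
3 · 3 · 1 · 2
1 · 2 · 3 · 0
3) 0 · 2 · 0 · 3
0 · 2 · 2 · 3
0 · 1 · 1 · 2
3 · 1 · 2 · 1
3 · 3 · 1 · 2
1 · 2 · 3 · 0
4) 0 · 2 · 1 · 0
0 · 2 · 3 · 1
0 · 1 · 1 · 3
3 · 1 · 2 · 1
3 · 3 · 1 · 2
1 · 2 · 3 · 0
5) 0 · 2 · 1 · 0
0 · 2 · 3 · 2
0 · 1 · 1 · 3
3 · 1 · 2 · 1
3 · 3 · 1 · 2
1 · 2 · 3 · 0
6) 0 · 2 · 1 · 0
0 · 2 · 3 · 3
0 · 1 · 1 · 3
3 · 1 · 2 · 1
3 · 3 · 1 · 2
1 · 2 · 3 · 0
7) 0 · 2 · 2 · 1
0 · 3 · 0 · 2
0 · 1 · 3 · 0
3 · 1 · 2 · 2
3 · 3 · 1 · 2
1 · 2 · 3 · 0
8) 0 · 2 · 2 · 1
0 · 3 · 0 · 3
0 · 1 · 3 · 0
3 · 1 · 2 · 2
3 · 3 · 1 · 2
1 · 2 · 3 · 0
9) 0 · 2 · 2 · 2
0 · 3 · 1 · 0
0 · 1 · 3 · 1
3 · 1 · 2 · 2
3 · 3 · 1 · 2
1 · 2 · 3 · 0
10) 0 · 2 · 2 · 2
0 · 3 · 1 · 1
0 · 1 · 3 · 1
3 · 1 · 2 · 2
3 · 3 · 1 · 2
1 · 2 · 3 · 0
11) 0 · 2 · 2 · 2
0 · 3 · 1 · 2
0 · 1 · 3 · 1
3 · 1 · 2 · 2
3 · 3 · 1 · 2
1 · 2 · 3 · 0
12) 0 · 2 · 2 · 2
0 · 3 · 1 · 3
0 · 1 · 3 · 1
3 · 1 · 2 · 2
3 · 3 · 1 · 2
1 · 2 · 3 · 0
13) 0 · 2 · 2 · 3
0 · 3 · 2 · 0
0 · 1 · 3 · 2
3 · 1 · 2 · 2
3 · 3 · 1 · 2
1 · 2 · 3 · 0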